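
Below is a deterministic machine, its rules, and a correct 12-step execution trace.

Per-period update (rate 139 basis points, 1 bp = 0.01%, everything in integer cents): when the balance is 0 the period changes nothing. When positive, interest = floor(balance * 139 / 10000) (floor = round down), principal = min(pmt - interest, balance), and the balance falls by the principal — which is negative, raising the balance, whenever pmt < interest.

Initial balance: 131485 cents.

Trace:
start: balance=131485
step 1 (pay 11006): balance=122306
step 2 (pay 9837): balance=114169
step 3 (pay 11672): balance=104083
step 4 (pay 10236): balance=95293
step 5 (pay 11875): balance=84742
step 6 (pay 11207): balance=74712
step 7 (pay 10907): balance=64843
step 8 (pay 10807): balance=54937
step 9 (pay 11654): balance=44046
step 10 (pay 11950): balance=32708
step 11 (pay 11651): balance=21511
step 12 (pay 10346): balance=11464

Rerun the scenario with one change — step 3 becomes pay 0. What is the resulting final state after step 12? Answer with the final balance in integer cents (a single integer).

24680

(re-executing from step 3 with the substitution; state before step 3: balance=114169)
step 3 (pay 0): balance=115755
step 4 (pay 10236): balance=107127
step 5 (pay 11875): balance=96741
step 6 (pay 11207): balance=86878
step 7 (pay 10907): balance=77178
step 8 (pay 10807): balance=67443
step 9 (pay 11654): balance=56726
step 10 (pay 11950): balance=45564
step 11 (pay 11651): balance=34546
step 12 (pay 10346): balance=24680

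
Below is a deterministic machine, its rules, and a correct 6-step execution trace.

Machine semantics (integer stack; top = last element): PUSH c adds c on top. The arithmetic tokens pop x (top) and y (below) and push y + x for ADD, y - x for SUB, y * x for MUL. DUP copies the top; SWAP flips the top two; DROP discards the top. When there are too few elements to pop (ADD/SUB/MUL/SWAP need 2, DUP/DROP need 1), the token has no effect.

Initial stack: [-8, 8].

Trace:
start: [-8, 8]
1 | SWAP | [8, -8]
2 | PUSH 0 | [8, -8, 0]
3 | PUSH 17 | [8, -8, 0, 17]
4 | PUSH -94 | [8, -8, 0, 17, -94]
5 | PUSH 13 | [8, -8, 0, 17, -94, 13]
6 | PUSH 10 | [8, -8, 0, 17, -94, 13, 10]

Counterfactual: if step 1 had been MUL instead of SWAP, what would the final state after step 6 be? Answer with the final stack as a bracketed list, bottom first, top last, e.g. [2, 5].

(re-executing from step 1 with the substitution; state before step 1: [-8, 8])
1 | MUL | [-64]
2 | PUSH 0 | [-64, 0]
3 | PUSH 17 | [-64, 0, 17]
4 | PUSH -94 | [-64, 0, 17, -94]
5 | PUSH 13 | [-64, 0, 17, -94, 13]
6 | PUSH 10 | [-64, 0, 17, -94, 13, 10]

[-64, 0, 17, -94, 13, 10]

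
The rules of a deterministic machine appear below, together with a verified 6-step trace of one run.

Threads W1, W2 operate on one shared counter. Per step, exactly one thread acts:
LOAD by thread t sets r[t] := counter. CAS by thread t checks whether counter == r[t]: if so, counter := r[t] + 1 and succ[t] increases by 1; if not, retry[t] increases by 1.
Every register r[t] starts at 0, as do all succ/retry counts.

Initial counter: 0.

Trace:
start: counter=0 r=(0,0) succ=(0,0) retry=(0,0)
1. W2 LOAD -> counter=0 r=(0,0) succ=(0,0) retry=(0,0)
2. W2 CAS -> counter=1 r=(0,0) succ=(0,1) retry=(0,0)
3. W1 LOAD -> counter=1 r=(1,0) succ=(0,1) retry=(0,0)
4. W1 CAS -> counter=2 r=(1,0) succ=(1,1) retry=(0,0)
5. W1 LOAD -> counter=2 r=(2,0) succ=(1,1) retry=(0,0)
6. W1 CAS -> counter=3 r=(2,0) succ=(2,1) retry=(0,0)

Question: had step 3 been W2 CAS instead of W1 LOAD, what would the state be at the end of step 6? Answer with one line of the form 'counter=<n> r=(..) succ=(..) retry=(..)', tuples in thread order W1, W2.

counter=2 r=(1,0) succ=(1,1) retry=(1,1)

(re-executing from step 3 with the substitution; state before step 3: counter=1 r=(0,0) succ=(0,1) retry=(0,0))
3. W2 CAS -> counter=1 r=(0,0) succ=(0,1) retry=(0,1)
4. W1 CAS -> counter=1 r=(0,0) succ=(0,1) retry=(1,1)
5. W1 LOAD -> counter=1 r=(1,0) succ=(0,1) retry=(1,1)
6. W1 CAS -> counter=2 r=(1,0) succ=(1,1) retry=(1,1)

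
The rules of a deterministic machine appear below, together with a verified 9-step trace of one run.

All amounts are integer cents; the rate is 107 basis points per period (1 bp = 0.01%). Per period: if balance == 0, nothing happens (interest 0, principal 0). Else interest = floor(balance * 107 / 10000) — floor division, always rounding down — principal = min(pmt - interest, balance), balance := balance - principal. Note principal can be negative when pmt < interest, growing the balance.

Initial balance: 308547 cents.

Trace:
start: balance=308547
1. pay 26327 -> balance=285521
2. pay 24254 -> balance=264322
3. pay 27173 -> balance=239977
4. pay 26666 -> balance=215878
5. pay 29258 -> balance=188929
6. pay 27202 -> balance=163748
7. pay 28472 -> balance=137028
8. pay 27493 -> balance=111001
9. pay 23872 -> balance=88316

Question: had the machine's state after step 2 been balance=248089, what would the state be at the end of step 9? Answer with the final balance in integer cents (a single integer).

70828

state after step 2 := balance=248089
3. pay 27173 -> balance=223570
4. pay 26666 -> balance=199296
5. pay 29258 -> balance=172170
6. pay 27202 -> balance=146810
7. pay 28472 -> balance=119908
8. pay 27493 -> balance=93698
9. pay 23872 -> balance=70828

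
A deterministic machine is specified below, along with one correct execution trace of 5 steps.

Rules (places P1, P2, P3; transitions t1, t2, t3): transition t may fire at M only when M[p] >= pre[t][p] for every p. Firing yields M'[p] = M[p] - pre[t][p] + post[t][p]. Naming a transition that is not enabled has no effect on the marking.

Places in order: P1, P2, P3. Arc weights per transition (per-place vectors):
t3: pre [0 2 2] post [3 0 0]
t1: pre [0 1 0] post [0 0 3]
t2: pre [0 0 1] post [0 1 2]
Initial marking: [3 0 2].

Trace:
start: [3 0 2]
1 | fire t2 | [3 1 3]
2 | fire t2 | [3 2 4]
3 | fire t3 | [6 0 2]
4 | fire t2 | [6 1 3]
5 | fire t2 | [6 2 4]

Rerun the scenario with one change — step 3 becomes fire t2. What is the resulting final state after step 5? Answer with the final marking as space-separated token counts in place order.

3 5 7

(re-executing from step 3 with the substitution; state before step 3: [3 2 4])
3 | fire t2 | [3 3 5]
4 | fire t2 | [3 4 6]
5 | fire t2 | [3 5 7]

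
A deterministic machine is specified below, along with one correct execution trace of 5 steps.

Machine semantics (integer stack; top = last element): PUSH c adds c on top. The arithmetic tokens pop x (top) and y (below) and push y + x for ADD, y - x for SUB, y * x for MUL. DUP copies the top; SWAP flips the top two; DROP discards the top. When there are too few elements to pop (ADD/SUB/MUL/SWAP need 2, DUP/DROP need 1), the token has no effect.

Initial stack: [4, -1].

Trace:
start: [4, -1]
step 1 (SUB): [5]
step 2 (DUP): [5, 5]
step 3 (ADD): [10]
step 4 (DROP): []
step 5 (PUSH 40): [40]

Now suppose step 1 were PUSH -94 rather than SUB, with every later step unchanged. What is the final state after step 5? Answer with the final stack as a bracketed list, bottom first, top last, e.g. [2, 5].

(re-executing from step 1 with the substitution; state before step 1: [4, -1])
step 1 (PUSH -94): [4, -1, -94]
step 2 (DUP): [4, -1, -94, -94]
step 3 (ADD): [4, -1, -188]
step 4 (DROP): [4, -1]
step 5 (PUSH 40): [4, -1, 40]

[4, -1, 40]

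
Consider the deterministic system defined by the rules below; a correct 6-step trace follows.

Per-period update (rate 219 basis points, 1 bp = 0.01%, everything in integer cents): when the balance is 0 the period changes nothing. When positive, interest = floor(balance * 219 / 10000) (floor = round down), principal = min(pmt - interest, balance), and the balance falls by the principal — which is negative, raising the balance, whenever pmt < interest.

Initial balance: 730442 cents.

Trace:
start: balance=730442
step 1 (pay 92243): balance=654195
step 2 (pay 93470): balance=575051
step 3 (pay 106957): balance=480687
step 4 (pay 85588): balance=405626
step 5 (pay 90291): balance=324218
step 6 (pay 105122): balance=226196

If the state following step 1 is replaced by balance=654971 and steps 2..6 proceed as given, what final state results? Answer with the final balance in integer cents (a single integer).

state after step 1 := balance=654971
step 2 (pay 93470): balance=575844
step 3 (pay 106957): balance=481497
step 4 (pay 85588): balance=406453
step 5 (pay 90291): balance=325063
step 6 (pay 105122): balance=227059

227059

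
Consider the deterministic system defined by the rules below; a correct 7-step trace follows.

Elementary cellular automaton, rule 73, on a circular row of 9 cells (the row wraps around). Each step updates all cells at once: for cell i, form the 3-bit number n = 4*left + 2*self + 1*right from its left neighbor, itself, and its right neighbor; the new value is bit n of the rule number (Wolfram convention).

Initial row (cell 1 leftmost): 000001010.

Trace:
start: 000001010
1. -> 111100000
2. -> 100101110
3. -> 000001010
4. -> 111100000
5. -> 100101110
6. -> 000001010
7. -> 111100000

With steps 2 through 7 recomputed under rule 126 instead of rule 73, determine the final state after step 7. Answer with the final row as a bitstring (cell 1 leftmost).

(re-executing steps 2..7 under rule 126; state before step 2: 111100000)
2. -> 100110001
3. -> 111111011
4. -> 000001110
5. -> 000011011
6. -> 100111111
7. -> 111100000

111100000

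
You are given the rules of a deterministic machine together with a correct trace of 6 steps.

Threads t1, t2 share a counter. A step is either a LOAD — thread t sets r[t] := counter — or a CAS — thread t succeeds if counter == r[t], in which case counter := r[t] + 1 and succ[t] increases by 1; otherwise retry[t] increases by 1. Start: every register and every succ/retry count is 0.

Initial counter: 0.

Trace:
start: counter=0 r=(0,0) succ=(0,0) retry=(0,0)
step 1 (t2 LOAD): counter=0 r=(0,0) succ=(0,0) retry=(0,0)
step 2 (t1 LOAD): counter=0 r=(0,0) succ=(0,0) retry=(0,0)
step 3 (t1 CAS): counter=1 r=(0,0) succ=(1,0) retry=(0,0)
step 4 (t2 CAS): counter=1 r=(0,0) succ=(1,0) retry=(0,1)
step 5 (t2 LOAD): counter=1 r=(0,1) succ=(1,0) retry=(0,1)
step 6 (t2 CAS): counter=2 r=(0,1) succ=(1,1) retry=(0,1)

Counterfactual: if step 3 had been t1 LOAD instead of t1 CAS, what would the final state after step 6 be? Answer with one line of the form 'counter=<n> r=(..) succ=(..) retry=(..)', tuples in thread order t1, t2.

(re-executing from step 3 with the substitution; state before step 3: counter=0 r=(0,0) succ=(0,0) retry=(0,0))
step 3 (t1 LOAD): counter=0 r=(0,0) succ=(0,0) retry=(0,0)
step 4 (t2 CAS): counter=1 r=(0,0) succ=(0,1) retry=(0,0)
step 5 (t2 LOAD): counter=1 r=(0,1) succ=(0,1) retry=(0,0)
step 6 (t2 CAS): counter=2 r=(0,1) succ=(0,2) retry=(0,0)

counter=2 r=(0,1) succ=(0,2) retry=(0,0)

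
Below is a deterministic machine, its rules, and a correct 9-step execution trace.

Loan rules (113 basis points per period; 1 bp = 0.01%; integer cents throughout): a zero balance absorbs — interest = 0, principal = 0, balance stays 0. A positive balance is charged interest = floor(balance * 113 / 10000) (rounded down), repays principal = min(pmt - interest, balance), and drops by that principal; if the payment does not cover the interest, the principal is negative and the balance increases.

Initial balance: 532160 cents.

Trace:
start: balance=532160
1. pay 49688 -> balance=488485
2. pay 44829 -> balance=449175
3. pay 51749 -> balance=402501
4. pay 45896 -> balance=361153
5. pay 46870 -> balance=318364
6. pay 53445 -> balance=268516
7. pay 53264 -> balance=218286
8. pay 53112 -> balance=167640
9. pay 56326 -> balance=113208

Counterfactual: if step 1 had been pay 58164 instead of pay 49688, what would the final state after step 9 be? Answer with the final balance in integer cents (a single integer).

(re-executing from step 1 with the substitution; state before step 1: balance=532160)
1. pay 58164 -> balance=480009
2. pay 44829 -> balance=440604
3. pay 51749 -> balance=393833
4. pay 45896 -> balance=352387
5. pay 46870 -> balance=309498
6. pay 53445 -> balance=259550
7. pay 53264 -> balance=209218
8. pay 53112 -> balance=158470
9. pay 56326 -> balance=103934

103934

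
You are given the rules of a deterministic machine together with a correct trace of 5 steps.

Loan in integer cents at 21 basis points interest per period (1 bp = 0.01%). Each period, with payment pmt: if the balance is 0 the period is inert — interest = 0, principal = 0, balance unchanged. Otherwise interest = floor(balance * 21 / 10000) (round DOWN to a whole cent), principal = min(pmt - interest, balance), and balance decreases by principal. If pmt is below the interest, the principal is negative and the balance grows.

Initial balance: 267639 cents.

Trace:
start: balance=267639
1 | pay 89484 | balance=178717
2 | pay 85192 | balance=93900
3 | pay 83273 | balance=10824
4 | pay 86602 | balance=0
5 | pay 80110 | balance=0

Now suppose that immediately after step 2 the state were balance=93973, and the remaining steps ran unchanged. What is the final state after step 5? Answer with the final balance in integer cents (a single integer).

state after step 2 := balance=93973
3 | pay 83273 | balance=10897
4 | pay 86602 | balance=0
5 | pay 80110 | balance=0

0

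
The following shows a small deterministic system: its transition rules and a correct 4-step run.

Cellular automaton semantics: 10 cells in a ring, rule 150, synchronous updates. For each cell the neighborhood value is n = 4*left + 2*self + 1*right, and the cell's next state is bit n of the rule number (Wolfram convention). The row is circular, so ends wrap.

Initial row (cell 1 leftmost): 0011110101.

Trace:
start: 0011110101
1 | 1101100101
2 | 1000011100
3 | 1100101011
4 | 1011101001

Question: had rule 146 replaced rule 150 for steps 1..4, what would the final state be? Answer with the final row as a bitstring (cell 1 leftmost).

(re-executing steps 1..4 under rule 146; state before step 1: 0011110101)
1 | 1101100000
2 | 0000010001
3 | 1000101010
4 | 0101000000

0101000000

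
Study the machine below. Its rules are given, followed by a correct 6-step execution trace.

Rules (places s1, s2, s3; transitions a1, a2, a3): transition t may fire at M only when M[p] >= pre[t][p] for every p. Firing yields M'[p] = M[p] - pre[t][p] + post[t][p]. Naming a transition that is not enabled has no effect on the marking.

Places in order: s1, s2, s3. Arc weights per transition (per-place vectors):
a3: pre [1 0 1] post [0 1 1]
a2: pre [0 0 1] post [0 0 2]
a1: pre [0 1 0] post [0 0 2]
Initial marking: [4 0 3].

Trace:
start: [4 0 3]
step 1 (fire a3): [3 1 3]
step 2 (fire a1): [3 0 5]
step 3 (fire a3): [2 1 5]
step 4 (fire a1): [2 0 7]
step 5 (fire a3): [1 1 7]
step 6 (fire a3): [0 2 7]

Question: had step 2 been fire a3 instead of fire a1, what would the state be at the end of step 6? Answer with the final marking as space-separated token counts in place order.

0 3 5

(re-executing from step 2 with the substitution; state before step 2: [3 1 3])
step 2 (fire a3): [2 2 3]
step 3 (fire a3): [1 3 3]
step 4 (fire a1): [1 2 5]
step 5 (fire a3): [0 3 5]
step 6 (fire a3): [0 3 5]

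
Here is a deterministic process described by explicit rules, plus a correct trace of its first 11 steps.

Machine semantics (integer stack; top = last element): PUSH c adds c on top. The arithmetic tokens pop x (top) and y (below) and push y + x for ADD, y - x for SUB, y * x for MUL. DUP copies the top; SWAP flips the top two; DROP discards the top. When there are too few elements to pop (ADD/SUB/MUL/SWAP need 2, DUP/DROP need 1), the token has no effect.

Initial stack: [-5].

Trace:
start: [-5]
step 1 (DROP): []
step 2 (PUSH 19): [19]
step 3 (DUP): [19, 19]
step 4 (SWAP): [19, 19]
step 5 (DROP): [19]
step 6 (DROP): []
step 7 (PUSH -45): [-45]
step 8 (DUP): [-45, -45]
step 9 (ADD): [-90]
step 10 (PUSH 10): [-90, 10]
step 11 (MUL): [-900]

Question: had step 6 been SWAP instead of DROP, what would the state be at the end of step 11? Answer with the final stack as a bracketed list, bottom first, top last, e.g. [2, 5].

[19, -900]

(re-executing from step 6 with the substitution; state before step 6: [19])
step 6 (SWAP): [19]
step 7 (PUSH -45): [19, -45]
step 8 (DUP): [19, -45, -45]
step 9 (ADD): [19, -90]
step 10 (PUSH 10): [19, -90, 10]
step 11 (MUL): [19, -900]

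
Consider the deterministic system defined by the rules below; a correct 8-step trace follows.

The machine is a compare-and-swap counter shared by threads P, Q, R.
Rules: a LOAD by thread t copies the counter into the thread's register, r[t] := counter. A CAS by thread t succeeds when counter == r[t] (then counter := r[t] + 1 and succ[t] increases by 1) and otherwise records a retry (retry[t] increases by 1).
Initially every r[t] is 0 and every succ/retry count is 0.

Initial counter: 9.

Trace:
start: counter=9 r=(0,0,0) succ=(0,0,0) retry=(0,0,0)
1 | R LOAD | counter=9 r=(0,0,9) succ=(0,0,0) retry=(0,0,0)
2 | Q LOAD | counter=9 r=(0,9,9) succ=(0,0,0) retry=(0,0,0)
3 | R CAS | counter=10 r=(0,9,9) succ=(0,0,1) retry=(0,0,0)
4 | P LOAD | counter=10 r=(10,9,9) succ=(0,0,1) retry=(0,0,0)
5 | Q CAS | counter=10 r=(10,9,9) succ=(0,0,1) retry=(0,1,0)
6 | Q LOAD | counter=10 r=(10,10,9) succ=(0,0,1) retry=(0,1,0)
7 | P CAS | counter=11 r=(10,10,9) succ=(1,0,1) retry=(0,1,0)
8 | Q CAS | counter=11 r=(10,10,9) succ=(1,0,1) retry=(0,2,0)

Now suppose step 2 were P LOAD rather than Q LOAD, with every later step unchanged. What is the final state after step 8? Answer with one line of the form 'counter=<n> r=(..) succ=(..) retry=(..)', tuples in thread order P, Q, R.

(re-executing from step 2 with the substitution; state before step 2: counter=9 r=(0,0,9) succ=(0,0,0) retry=(0,0,0))
2 | P LOAD | counter=9 r=(9,0,9) succ=(0,0,0) retry=(0,0,0)
3 | R CAS | counter=10 r=(9,0,9) succ=(0,0,1) retry=(0,0,0)
4 | P LOAD | counter=10 r=(10,0,9) succ=(0,0,1) retry=(0,0,0)
5 | Q CAS | counter=10 r=(10,0,9) succ=(0,0,1) retry=(0,1,0)
6 | Q LOAD | counter=10 r=(10,10,9) succ=(0,0,1) retry=(0,1,0)
7 | P CAS | counter=11 r=(10,10,9) succ=(1,0,1) retry=(0,1,0)
8 | Q CAS | counter=11 r=(10,10,9) succ=(1,0,1) retry=(0,2,0)

counter=11 r=(10,10,9) succ=(1,0,1) retry=(0,2,0)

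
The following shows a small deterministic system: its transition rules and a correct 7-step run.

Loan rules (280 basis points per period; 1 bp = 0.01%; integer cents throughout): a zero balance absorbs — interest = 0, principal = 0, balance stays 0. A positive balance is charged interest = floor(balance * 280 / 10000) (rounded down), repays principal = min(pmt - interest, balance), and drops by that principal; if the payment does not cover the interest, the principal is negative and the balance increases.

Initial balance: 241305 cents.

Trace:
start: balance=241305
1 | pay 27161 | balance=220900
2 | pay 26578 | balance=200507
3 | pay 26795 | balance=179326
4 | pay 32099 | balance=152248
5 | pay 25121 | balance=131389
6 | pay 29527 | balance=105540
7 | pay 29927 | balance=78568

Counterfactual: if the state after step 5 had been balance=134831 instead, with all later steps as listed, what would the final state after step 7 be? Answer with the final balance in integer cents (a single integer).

82206

state after step 5 := balance=134831
6 | pay 29527 | balance=109079
7 | pay 29927 | balance=82206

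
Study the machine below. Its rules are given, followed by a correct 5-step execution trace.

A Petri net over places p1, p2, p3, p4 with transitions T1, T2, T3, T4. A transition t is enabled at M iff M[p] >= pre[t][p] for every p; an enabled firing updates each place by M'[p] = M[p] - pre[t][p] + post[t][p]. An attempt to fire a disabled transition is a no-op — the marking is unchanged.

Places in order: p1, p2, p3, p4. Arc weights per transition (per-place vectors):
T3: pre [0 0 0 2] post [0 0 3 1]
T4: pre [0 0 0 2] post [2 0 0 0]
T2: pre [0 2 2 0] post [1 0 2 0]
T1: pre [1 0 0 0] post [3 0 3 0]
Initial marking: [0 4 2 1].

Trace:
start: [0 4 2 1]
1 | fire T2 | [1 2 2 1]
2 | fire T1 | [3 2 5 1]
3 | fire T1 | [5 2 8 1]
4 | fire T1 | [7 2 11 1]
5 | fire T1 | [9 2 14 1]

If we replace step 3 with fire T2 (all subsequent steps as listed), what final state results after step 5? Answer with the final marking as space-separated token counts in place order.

8 0 11 1

(re-executing from step 3 with the substitution; state before step 3: [3 2 5 1])
3 | fire T2 | [4 0 5 1]
4 | fire T1 | [6 0 8 1]
5 | fire T1 | [8 0 11 1]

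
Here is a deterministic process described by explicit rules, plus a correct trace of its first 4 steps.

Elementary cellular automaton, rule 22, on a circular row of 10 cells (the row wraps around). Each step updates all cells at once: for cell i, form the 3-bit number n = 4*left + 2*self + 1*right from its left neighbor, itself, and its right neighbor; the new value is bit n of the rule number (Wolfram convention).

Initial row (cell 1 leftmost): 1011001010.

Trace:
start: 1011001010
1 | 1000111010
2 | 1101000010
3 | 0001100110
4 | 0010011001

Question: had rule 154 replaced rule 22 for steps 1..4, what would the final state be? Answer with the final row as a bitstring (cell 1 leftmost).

0010101011

(re-executing steps 1..4 under rule 154; state before step 1: 1011001010)
1 | 0010110000
2 | 0100101000
3 | 1011000100
4 | 0010101011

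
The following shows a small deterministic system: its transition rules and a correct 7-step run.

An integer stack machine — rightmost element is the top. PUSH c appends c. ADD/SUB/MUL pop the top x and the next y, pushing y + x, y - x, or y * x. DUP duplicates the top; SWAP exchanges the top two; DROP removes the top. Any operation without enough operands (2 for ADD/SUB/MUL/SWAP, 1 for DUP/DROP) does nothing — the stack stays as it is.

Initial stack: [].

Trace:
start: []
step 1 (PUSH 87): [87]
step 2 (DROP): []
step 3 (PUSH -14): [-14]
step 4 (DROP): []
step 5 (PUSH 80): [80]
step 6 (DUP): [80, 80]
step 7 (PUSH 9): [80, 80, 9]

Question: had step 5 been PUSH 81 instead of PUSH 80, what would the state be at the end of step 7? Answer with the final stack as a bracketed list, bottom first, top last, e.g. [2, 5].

[81, 81, 9]

(re-executing from step 5 with the substitution; state before step 5: [])
step 5 (PUSH 81): [81]
step 6 (DUP): [81, 81]
step 7 (PUSH 9): [81, 81, 9]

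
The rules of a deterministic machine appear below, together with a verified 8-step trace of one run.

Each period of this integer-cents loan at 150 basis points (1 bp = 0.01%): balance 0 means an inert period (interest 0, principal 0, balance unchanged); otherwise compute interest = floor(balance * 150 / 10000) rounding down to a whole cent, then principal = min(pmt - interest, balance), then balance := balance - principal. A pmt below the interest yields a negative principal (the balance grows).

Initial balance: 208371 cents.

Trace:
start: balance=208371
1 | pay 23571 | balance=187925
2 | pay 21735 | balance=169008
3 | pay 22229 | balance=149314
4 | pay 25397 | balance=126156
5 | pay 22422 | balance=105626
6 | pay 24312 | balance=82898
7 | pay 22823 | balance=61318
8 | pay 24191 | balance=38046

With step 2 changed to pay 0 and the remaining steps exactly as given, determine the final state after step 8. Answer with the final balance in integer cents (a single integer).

61812

(re-executing from step 2 with the substitution; state before step 2: balance=187925)
2 | pay 0 | balance=190743
3 | pay 22229 | balance=171375
4 | pay 25397 | balance=148548
5 | pay 22422 | balance=128354
6 | pay 24312 | balance=105967
7 | pay 22823 | balance=84733
8 | pay 24191 | balance=61812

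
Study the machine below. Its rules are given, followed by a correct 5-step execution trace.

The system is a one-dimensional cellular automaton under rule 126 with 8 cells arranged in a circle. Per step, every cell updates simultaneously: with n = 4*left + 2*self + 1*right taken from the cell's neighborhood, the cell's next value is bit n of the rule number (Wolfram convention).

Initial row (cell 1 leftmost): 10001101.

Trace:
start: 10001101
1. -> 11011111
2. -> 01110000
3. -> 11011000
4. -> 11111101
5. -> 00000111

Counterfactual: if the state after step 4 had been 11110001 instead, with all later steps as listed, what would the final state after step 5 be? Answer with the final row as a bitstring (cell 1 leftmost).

state after step 4 := 11110001
5. -> 00011011

00011011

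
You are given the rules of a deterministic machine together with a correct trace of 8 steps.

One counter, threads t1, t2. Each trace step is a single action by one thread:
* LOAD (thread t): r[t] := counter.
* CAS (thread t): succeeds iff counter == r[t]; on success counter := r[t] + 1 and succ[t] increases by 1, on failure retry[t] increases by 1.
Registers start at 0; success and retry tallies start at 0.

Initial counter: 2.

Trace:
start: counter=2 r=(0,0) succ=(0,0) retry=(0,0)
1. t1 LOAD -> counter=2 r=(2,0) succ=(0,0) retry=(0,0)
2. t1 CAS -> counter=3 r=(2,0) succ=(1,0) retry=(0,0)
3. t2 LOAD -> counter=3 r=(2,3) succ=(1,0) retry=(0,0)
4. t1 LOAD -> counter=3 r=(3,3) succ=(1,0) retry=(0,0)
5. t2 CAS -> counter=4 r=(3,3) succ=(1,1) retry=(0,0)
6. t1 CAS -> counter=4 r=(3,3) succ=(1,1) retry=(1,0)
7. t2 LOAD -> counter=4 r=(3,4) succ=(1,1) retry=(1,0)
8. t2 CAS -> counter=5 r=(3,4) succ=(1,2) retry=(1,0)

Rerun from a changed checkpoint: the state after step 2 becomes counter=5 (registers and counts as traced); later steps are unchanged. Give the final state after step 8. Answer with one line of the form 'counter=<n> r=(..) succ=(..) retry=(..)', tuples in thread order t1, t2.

counter=7 r=(5,6) succ=(1,2) retry=(1,0)

state after step 2 := counter=5 r=(2,0) succ=(1,0) retry=(0,0)
3. t2 LOAD -> counter=5 r=(2,5) succ=(1,0) retry=(0,0)
4. t1 LOAD -> counter=5 r=(5,5) succ=(1,0) retry=(0,0)
5. t2 CAS -> counter=6 r=(5,5) succ=(1,1) retry=(0,0)
6. t1 CAS -> counter=6 r=(5,5) succ=(1,1) retry=(1,0)
7. t2 LOAD -> counter=6 r=(5,6) succ=(1,1) retry=(1,0)
8. t2 CAS -> counter=7 r=(5,6) succ=(1,2) retry=(1,0)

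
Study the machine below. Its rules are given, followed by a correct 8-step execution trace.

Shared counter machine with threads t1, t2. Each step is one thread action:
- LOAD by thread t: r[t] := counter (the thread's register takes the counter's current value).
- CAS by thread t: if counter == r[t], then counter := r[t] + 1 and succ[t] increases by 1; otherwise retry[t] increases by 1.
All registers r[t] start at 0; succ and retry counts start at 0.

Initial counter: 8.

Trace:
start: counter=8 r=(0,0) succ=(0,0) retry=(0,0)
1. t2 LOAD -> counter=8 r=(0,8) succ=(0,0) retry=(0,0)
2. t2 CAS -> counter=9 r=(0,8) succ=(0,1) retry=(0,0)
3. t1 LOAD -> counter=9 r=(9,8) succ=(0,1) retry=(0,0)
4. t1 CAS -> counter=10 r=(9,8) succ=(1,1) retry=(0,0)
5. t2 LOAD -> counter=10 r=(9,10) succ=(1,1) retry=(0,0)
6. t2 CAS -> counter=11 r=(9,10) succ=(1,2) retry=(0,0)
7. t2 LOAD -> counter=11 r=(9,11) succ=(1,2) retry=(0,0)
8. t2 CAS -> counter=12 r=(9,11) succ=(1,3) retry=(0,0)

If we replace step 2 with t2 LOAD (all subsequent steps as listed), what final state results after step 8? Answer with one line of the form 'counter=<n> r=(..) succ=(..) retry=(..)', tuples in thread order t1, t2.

(re-executing from step 2 with the substitution; state before step 2: counter=8 r=(0,8) succ=(0,0) retry=(0,0))
2. t2 LOAD -> counter=8 r=(0,8) succ=(0,0) retry=(0,0)
3. t1 LOAD -> counter=8 r=(8,8) succ=(0,0) retry=(0,0)
4. t1 CAS -> counter=9 r=(8,8) succ=(1,0) retry=(0,0)
5. t2 LOAD -> counter=9 r=(8,9) succ=(1,0) retry=(0,0)
6. t2 CAS -> counter=10 r=(8,9) succ=(1,1) retry=(0,0)
7. t2 LOAD -> counter=10 r=(8,10) succ=(1,1) retry=(0,0)
8. t2 CAS -> counter=11 r=(8,10) succ=(1,2) retry=(0,0)

counter=11 r=(8,10) succ=(1,2) retry=(0,0)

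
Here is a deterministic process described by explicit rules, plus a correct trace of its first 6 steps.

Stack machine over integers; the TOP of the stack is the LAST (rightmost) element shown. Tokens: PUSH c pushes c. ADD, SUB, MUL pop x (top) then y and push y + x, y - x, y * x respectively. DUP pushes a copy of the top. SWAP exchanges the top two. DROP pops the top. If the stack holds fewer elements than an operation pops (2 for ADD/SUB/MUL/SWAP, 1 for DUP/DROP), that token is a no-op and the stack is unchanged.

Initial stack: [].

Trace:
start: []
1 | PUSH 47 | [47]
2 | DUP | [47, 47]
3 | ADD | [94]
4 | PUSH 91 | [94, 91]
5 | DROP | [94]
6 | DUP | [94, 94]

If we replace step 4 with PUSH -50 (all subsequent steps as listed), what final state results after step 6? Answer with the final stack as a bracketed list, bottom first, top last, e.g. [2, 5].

(re-executing from step 4 with the substitution; state before step 4: [94])
4 | PUSH -50 | [94, -50]
5 | DROP | [94]
6 | DUP | [94, 94]

[94, 94]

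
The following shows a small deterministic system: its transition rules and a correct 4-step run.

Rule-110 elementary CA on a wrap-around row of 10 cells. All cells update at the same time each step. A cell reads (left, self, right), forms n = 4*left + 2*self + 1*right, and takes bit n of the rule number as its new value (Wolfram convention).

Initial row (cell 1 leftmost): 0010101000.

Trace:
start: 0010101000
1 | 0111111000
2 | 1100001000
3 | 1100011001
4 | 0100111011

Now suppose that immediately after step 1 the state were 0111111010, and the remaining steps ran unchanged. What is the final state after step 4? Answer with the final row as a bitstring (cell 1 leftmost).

0100111110

state after step 1 := 0111111010
2 | 1100001110
3 | 1100011011
4 | 0100111110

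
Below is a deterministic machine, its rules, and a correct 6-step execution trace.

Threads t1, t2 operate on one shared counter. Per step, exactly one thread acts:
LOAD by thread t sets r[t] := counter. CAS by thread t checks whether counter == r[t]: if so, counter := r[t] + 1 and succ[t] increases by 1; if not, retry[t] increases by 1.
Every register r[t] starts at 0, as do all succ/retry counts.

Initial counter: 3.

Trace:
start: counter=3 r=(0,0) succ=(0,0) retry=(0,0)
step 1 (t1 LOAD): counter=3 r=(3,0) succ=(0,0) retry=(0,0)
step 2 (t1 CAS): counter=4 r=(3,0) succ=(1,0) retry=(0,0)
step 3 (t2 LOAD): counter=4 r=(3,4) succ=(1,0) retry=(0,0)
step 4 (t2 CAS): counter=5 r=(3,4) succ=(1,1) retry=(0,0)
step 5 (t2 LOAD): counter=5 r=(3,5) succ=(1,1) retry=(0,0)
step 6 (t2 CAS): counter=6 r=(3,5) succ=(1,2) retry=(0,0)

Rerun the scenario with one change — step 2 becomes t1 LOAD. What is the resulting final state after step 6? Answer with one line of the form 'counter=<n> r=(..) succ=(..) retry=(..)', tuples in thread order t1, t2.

counter=5 r=(3,4) succ=(0,2) retry=(0,0)

(re-executing from step 2 with the substitution; state before step 2: counter=3 r=(3,0) succ=(0,0) retry=(0,0))
step 2 (t1 LOAD): counter=3 r=(3,0) succ=(0,0) retry=(0,0)
step 3 (t2 LOAD): counter=3 r=(3,3) succ=(0,0) retry=(0,0)
step 4 (t2 CAS): counter=4 r=(3,3) succ=(0,1) retry=(0,0)
step 5 (t2 LOAD): counter=4 r=(3,4) succ=(0,1) retry=(0,0)
step 6 (t2 CAS): counter=5 r=(3,4) succ=(0,2) retry=(0,0)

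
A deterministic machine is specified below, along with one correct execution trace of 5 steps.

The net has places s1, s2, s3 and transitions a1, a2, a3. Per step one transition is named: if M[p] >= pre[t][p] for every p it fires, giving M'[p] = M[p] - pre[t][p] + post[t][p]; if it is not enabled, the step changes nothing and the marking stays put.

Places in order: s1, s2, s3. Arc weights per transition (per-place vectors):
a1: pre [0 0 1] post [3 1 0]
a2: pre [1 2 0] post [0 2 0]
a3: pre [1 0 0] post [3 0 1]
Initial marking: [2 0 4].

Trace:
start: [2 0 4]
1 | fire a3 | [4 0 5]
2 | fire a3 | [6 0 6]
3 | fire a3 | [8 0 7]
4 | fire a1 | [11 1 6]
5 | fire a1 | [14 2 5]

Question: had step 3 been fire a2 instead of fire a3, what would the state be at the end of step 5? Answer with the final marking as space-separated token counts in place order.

12 2 4

(re-executing from step 3 with the substitution; state before step 3: [6 0 6])
3 | fire a2 | [6 0 6]
4 | fire a1 | [9 1 5]
5 | fire a1 | [12 2 4]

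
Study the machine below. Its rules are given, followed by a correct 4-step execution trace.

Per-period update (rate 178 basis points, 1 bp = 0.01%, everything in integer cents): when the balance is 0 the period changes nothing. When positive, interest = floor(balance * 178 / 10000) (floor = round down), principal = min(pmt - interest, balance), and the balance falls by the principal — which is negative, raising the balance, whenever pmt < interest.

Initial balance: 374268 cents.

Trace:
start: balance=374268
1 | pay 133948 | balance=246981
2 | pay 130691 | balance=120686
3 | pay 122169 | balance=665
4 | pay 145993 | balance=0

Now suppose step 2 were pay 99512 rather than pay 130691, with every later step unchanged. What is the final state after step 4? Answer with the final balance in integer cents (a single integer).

0

(re-executing from step 2 with the substitution; state before step 2: balance=246981)
2 | pay 99512 | balance=151865
3 | pay 122169 | balance=32399
4 | pay 145993 | balance=0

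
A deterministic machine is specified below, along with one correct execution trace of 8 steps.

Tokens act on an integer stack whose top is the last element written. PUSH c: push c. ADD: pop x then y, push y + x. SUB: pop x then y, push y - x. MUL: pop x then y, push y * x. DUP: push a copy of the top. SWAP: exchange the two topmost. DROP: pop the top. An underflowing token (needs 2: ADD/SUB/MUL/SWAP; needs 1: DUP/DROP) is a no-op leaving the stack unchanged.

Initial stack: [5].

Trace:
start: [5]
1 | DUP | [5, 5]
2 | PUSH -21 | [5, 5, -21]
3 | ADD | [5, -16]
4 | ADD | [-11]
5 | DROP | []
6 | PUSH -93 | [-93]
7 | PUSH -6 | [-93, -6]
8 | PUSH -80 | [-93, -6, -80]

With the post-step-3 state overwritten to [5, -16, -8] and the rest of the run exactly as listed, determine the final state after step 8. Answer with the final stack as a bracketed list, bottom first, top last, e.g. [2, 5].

state after step 3 := [5, -16, -8]
4 | ADD | [5, -24]
5 | DROP | [5]
6 | PUSH -93 | [5, -93]
7 | PUSH -6 | [5, -93, -6]
8 | PUSH -80 | [5, -93, -6, -80]

[5, -93, -6, -80]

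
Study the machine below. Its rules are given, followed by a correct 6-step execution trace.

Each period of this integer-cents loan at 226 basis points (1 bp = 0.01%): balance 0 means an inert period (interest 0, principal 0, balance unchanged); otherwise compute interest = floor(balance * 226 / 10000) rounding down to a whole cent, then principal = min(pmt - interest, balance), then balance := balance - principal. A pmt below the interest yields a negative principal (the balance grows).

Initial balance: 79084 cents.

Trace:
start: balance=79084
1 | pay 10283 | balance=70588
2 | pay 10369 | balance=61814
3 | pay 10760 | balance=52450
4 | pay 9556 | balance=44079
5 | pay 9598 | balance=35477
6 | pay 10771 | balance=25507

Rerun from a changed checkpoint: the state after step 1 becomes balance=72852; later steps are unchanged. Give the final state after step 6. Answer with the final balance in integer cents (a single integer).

state after step 1 := balance=72852
2 | pay 10369 | balance=64129
3 | pay 10760 | balance=54818
4 | pay 9556 | balance=46500
5 | pay 9598 | balance=37952
6 | pay 10771 | balance=28038

28038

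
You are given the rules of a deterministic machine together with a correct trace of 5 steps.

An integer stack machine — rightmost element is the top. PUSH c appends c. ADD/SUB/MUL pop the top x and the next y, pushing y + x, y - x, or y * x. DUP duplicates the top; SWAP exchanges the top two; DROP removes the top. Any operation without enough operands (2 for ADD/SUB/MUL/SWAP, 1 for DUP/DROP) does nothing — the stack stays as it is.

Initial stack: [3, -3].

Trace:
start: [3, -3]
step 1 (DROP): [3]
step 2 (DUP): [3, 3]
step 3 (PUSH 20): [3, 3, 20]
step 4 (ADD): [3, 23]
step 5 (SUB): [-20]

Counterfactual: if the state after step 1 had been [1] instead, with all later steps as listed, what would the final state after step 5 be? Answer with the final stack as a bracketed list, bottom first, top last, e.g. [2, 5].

[-20]

state after step 1 := [1]
step 2 (DUP): [1, 1]
step 3 (PUSH 20): [1, 1, 20]
step 4 (ADD): [1, 21]
step 5 (SUB): [-20]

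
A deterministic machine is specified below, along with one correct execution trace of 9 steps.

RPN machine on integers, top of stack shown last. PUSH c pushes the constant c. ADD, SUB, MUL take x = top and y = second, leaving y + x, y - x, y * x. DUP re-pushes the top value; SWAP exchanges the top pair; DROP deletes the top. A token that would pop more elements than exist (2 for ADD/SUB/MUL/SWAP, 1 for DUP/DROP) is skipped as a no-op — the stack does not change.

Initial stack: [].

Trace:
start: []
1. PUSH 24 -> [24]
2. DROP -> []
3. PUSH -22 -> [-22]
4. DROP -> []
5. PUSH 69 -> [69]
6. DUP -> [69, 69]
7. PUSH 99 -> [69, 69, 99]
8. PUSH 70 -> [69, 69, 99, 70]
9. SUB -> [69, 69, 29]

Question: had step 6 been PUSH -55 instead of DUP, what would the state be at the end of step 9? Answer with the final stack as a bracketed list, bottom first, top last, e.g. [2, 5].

(re-executing from step 6 with the substitution; state before step 6: [69])
6. PUSH -55 -> [69, -55]
7. PUSH 99 -> [69, -55, 99]
8. PUSH 70 -> [69, -55, 99, 70]
9. SUB -> [69, -55, 29]

[69, -55, 29]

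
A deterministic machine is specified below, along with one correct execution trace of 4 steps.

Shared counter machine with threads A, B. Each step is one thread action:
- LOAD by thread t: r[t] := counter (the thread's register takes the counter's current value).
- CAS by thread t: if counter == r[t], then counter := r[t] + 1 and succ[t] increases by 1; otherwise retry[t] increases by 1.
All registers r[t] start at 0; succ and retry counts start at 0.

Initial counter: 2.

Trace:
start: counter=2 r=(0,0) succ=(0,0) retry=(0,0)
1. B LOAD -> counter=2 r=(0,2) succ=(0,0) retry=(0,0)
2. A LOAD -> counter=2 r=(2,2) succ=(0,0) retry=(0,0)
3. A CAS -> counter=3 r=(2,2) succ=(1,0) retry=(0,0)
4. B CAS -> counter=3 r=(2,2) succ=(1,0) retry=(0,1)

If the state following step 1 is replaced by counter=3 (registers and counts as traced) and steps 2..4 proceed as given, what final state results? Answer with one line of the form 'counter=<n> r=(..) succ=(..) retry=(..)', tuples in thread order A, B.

state after step 1 := counter=3 r=(0,2) succ=(0,0) retry=(0,0)
2. A LOAD -> counter=3 r=(3,2) succ=(0,0) retry=(0,0)
3. A CAS -> counter=4 r=(3,2) succ=(1,0) retry=(0,0)
4. B CAS -> counter=4 r=(3,2) succ=(1,0) retry=(0,1)

counter=4 r=(3,2) succ=(1,0) retry=(0,1)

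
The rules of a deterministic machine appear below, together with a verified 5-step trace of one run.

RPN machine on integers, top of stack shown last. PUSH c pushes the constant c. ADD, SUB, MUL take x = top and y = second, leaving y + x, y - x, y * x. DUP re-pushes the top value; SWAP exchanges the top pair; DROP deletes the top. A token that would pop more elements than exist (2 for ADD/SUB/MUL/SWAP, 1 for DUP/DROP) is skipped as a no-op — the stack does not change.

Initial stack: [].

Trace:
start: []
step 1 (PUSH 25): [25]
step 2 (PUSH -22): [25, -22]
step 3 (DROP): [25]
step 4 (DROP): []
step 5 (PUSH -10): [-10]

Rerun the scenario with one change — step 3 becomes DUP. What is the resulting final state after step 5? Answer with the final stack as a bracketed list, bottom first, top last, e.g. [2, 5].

(re-executing from step 3 with the substitution; state before step 3: [25, -22])
step 3 (DUP): [25, -22, -22]
step 4 (DROP): [25, -22]
step 5 (PUSH -10): [25, -22, -10]

[25, -22, -10]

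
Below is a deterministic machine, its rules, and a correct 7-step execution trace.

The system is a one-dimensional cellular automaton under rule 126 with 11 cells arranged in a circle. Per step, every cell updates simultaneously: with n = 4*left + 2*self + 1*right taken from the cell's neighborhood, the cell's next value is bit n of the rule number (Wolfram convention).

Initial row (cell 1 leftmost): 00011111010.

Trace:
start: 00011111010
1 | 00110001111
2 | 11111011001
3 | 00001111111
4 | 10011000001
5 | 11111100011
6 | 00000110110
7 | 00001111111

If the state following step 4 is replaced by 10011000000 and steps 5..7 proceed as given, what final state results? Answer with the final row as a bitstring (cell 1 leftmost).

10001111111

state after step 4 := 10011000000
5 | 11111100001
6 | 00000110011
7 | 10001111111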